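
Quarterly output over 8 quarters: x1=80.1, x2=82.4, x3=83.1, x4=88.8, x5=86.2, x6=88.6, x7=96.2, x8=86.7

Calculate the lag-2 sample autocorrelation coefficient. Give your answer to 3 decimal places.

0.091

Mean x̄ = (80.1 + 82.4 + 83.1 + 88.8 + 86.2 + 88.6 + 96.2 + 86.7)/8 = 86.5125
Deviations from mean: -6.4125, -4.1125, -3.4125, 2.2875, -0.3125, 2.0875, 9.6875, 0.1875
Σ(x_t−x̄)(x_{t+2}−x̄) = (21.8827) + (-9.4073) + (1.0664) + (4.7752) + (-3.0273) + (0.3914) = 15.6809
Denominator Σ(x_t−x̄)² = 173.2488
r_2 = 15.6809 / 173.2488 = 0.091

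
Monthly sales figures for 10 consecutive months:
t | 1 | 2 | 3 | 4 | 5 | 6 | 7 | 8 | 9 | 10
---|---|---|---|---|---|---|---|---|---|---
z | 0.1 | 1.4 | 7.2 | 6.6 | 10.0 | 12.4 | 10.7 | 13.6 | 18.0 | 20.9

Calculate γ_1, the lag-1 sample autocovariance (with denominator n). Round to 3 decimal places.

23.894

Mean z̄ = (0.1 + 1.4 + 7.2 + 6.6 + 10.0 + 12.4 + 10.7 + 13.6 + 18.0 + 20.9)/10 = 10.0900
Σ_{t=1}^{9}(z_t−z̄)(z_{t+1}−z̄) = 238.9409
γ_1 = 238.9409 / 10 = 23.894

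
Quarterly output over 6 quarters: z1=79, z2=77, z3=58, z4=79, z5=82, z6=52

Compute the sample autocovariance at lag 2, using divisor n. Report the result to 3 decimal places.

-58.370

Mean z̄ = (79 + 77 + 58 + 79 + 82 + 52)/6 = 71.1667
Σ_{t=1}^{4}(z_t−z̄)(z_{t+2}−z̄) = -350.2222
γ_2 = -350.2222 / 6 = -58.370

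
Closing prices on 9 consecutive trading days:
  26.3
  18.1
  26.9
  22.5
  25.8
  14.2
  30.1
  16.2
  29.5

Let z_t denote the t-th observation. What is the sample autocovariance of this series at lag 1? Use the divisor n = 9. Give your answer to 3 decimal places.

-24.026

Mean z̄ = (26.3 + 18.1 + 26.9 + 22.5 + 25.8 + 14.2 + 30.1 + 16.2 + 29.5)/9 = 23.2889
Σ_{t=1}^{8}(z_t−z̄)(z_{t+1}−z̄) = -216.2335
γ_1 = -216.2335 / 9 = -24.026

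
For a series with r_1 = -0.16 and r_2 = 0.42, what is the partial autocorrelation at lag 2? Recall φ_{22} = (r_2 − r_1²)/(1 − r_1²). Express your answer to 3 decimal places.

0.405

φ_{22} = (r_2 − r_1²) / (1 − r_1²)
r_1² = (-0.16)² = 0.0256
Numerator = 0.42 − 0.0256 = 0.3944; denominator = 1 − 0.0256 = 0.9744
φ_{22} = 0.3944 / 0.9744 = 0.405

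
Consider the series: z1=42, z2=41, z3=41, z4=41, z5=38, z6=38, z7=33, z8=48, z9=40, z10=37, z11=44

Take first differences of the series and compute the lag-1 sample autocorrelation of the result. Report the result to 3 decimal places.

First differences Δz: -1, 0, 0, -3, 0, -5, 15, -8, -3, 7
Mean of differences = 0.2000
Numerator Σ(Δz_t−Δz̄)(Δz_{t+1}−Δz̄) = -191.2400
Denominator Σ(Δz_t−Δz̄)² = 381.6000
r_1(Δz) = -191.2400 / 381.6000 = -0.501

-0.501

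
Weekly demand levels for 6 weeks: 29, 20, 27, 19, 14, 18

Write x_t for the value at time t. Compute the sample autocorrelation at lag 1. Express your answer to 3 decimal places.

Mean x̄ = (29 + 20 + 27 + 19 + 14 + 18)/6 = 21.1667
Σ(x_t−x̄)(x_{t+1}−x̄) = (-9.1389) + (-6.8056) + (-12.6389) + (15.5278) + (22.6944) = 9.6389
Denominator Σ(x_t−x̄)² = 162.8333
r_1 = 9.6389 / 162.8333 = 0.059

0.059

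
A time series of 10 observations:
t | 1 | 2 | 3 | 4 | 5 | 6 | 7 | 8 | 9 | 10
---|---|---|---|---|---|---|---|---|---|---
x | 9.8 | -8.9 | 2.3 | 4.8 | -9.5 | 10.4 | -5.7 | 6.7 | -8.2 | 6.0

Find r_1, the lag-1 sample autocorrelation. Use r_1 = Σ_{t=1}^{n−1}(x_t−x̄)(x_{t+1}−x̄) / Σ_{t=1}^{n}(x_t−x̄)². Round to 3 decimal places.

Mean x̄ = (9.8 − 8.9 + 2.3 + 4.8 − 9.5 + 10.4 − 5.7 + 6.7 − 8.2 + 6.0)/10 = 0.7700
Numerator Σ_{t=1}^{9}(x_t−x̄)(x_{t+1}−x̄) = -437.0159
Denominator Σ(x_t−x̄)² = 576.6810
r_1 = -437.0159 / 576.6810 = -0.758

-0.758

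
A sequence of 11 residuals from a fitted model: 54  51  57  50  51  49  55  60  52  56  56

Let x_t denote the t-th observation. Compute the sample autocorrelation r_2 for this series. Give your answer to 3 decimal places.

-0.045

Mean x̄ = (54 + 51 + 57 + 50 + 51 + 49 + 55 + 60 + 52 + 56 + 56)/11 = 53.7273
Numerator Σ_{t=1}^{9}(x_t−x̄)(x_{t+2}−x̄) = -5.2397
Denominator Σ(x_t−x̄)² = 116.1818
r_2 = -5.2397 / 116.1818 = -0.045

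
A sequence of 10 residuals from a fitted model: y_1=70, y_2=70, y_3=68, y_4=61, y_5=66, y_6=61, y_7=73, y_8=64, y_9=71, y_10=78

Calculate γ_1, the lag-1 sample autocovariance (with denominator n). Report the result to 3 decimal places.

Mean ȳ = (70 + 70 + 68 + 61 + 66 + 61 + 73 + 64 + 71 + 78)/10 = 68.2000
Σ_{t=1}^{9}(y_t−ȳ)(y_{t+1}−ȳ) = -3.0400
γ_1 = -3.0400 / 10 = -0.304

-0.304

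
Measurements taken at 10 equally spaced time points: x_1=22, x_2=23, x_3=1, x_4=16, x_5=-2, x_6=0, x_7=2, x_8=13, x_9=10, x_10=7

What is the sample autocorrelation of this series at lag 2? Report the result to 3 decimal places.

Mean x̄ = (22 + 23 + 1 + 16 − 2 + 0 + 2 + 13 + 10 + 7)/10 = 9.2000
Numerator Σ_{t=1}^{8}(x_t−x̄)(x_{t+2}−x̄) = 49.7200
Denominator Σ(x_t−x̄)² = 749.6000
r_2 = 49.7200 / 749.6000 = 0.066

0.066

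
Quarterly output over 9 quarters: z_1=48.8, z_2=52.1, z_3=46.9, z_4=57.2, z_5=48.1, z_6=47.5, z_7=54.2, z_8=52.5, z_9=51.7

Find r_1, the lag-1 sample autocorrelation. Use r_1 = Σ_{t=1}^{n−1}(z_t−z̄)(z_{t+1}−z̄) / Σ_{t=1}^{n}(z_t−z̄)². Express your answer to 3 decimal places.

Mean z̄ = (48.8 + 52.1 + 46.9 + 57.2 + 48.1 + 47.5 + 54.2 + 52.5 + 51.7)/9 = 51.0000
Numerator Σ_{t=1}^{8}(z_t−z̄)(z_{t+1}−z̄) = -45.5300
Denominator Σ(z_t−z̄)² = 94.9400
r_1 = -45.5300 / 94.9400 = -0.480

-0.480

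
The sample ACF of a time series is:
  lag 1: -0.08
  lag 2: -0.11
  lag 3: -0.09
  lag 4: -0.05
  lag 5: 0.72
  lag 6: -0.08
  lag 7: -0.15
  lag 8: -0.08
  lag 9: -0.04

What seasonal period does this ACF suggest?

5

The largest autocorrelation is r_5 = 0.72; the remaining lags stay at or below -0.04.
The dominant spike at lag 5 indicates a seasonal period of 5.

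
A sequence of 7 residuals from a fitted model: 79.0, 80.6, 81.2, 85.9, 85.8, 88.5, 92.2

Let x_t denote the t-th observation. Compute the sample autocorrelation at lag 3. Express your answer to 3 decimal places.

-0.116

Mean x̄ = (79.0 + 80.6 + 81.2 + 85.9 + 85.8 + 88.5 + 92.2)/7 = 84.7429
Deviations from mean: -5.7429, -4.1429, -3.5429, 1.1571, 1.0571, 3.7571, 7.4571
Numerator Σ_{t=1}^{4}(x_t−x̄)(x_{t+3}−x̄) = -15.7069
Denominator Σ(x_t−x̄)² = 134.8771
r_3 = -15.7069 / 134.8771 = -0.116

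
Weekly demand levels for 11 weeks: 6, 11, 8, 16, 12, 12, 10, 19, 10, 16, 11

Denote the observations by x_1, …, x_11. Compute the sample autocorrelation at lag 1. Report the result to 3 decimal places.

Mean x̄ = (6 + 11 + 8 + 16 + 12 + 12 + 10 + 19 + 10 + 16 + 11)/11 = 11.9091
Numerator Σ_{t=1}^{10}(x_t−x̄)(x_{t+1}−x̄) = -45.4628
Denominator Σ(x_t−x̄)² = 142.9091
r_1 = -45.4628 / 142.9091 = -0.318

-0.318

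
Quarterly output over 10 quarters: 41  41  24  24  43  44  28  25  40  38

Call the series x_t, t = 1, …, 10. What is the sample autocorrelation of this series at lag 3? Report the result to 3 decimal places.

-0.150

Mean x̄ = (41 + 41 + 24 + 24 + 43 + 44 + 28 + 25 + 40 + 38)/10 = 34.8000
Σ(x_t−x̄)(x_{t+3}−x̄) = (-66.9600) + (50.8400) + (-99.3600) + (73.4400) + (-80.3600) + (47.8400) + (-21.7600) = -96.3200
Denominator Σ(x_t−x̄)² = 641.6000
r_3 = -96.3200 / 641.6000 = -0.150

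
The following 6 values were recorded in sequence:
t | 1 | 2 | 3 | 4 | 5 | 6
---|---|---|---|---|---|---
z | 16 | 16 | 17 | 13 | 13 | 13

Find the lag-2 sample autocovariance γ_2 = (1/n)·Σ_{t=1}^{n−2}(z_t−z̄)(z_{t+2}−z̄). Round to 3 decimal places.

Mean z̄ = (16 + 16 + 17 + 13 + 13 + 13)/6 = 14.6667
Σ_{t=1}^{4}(z_t−z̄)(z_{t+2}−z̄) = -0.2222
γ_2 = -0.2222 / 6 = -0.037

-0.037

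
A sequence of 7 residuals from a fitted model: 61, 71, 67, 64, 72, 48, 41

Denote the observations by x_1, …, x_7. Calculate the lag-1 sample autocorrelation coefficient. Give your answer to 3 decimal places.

0.282

Mean x̄ = (61 + 71 + 67 + 64 + 72 + 48 + 41)/7 = 60.5714
Numerator Σ_{t=1}^{6}(x_t−x̄)(x_{t+1}−x̄) = 235.1020
Denominator Σ(x_t−x̄)² = 833.7143
r_1 = 235.1020 / 833.7143 = 0.282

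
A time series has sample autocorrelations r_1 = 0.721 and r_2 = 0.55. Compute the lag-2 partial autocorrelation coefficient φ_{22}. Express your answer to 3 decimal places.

0.063

φ_{22} = (r_2 − r_1²) / (1 − r_1²)
r_1² = (0.721)² = 0.519841
Numerator = 0.55 − 0.5198 = 0.0302; denominator = 1 − 0.5198 = 0.4802
φ_{22} = 0.0302 / 0.4802 = 0.063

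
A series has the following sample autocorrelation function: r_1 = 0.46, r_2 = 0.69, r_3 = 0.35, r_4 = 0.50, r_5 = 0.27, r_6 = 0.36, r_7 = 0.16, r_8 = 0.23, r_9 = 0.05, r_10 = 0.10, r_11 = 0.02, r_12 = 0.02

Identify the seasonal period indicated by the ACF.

2

The largest autocorrelation is r_2 = 0.69, with a weaker echo at lag 4 (0.50); the remaining lags stay at or below 0.46.
The dominant spike at lag 2 indicates a seasonal period of 2.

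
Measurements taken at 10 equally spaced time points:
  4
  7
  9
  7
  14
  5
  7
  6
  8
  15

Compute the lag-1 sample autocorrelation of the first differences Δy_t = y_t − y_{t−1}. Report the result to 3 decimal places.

First differences Δy: 3, 2, -2, 7, -9, 2, -1, 2, 7
Mean of differences = 1.2222
Numerator Σ(Δy_t−Δȳ)(Δy_{t+1}−Δȳ) = -85.7160
Denominator Σ(Δy_t−Δȳ)² = 191.5556
r_1(Δy) = -85.7160 / 191.5556 = -0.447

-0.447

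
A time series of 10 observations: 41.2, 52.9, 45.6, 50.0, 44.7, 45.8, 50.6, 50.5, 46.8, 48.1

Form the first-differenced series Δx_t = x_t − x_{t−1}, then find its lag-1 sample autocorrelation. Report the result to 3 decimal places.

First differences Δx: 11.7, -7.3, 4.4, -5.3, 1.1, 4.8, -0.1, -3.7, 1.3
Mean of differences = 0.7667
Numerator Σ(Δx_t−Δx̄)(Δx_{t+1}−Δx̄) = -142.2311
Denominator Σ(Δx_t−Δx̄)² = 271.9800
r_1(Δx) = -142.2311 / 271.9800 = -0.523

-0.523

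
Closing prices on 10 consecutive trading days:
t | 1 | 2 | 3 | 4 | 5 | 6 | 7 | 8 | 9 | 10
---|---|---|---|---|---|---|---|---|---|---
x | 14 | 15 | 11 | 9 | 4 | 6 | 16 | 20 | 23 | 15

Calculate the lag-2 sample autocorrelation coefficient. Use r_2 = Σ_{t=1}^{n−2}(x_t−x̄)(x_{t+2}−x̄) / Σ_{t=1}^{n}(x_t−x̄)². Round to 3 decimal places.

Mean x̄ = (14 + 15 + 11 + 9 + 4 + 6 + 16 + 20 + 23 + 15)/10 = 13.3000
Numerator Σ_{t=1}^{8}(x_t−x̄)(x_{t+2}−x̄) = 7.4200
Denominator Σ(x_t−x̄)² = 316.1000
r_2 = 7.4200 / 316.1000 = 0.023

0.023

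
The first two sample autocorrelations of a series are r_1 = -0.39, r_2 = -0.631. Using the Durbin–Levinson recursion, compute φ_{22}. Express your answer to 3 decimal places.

-0.924

φ_{22} = (r_2 − r_1²) / (1 − r_1²)
r_1² = (-0.39)² = 0.1521
Numerator = -0.631 − 0.1521 = -0.7831; denominator = 1 − 0.1521 = 0.8479
φ_{22} = -0.7831 / 0.8479 = -0.924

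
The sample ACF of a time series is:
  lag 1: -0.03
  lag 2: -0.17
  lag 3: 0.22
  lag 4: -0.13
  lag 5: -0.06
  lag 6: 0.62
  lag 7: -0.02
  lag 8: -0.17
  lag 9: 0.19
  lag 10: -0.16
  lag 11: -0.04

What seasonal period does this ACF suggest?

The largest autocorrelation is r_6 = 0.62; the remaining lags stay at or below 0.22.
The dominant spike at lag 6 indicates a seasonal period of 6.

6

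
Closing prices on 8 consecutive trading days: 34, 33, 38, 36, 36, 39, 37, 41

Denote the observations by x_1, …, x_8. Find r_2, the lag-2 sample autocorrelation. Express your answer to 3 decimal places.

0.129

Mean x̄ = (34 + 33 + 38 + 36 + 36 + 39 + 37 + 41)/8 = 36.7500
Deviations from mean: -2.7500, -3.7500, 1.2500, -0.7500, -0.7500, 2.2500, 0.2500, 4.2500
Σ(x_t−x̄)(x_{t+2}−x̄) = (-3.4375) + (2.8125) + (-0.9375) + (-1.6875) + (-0.1875) + (9.5625) = 6.1250
Denominator Σ(x_t−x̄)² = 47.5000
r_2 = 6.1250 / 47.5000 = 0.129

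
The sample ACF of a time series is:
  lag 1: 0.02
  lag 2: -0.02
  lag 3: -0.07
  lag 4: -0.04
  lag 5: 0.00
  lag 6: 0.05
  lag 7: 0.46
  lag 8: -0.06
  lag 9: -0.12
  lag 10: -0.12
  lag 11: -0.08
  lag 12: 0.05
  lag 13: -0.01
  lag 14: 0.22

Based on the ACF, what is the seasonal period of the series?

The largest autocorrelation is r_7 = 0.46, with a weaker echo at lag 14 (0.22); the remaining lags stay at or below 0.05.
The dominant spike at lag 7 indicates a seasonal period of 7.

7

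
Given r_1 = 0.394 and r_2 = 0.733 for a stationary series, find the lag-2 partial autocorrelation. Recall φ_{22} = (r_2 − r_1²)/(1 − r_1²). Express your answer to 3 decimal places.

0.684

φ_{22} = (r_2 − r_1²) / (1 − r_1²)
r_1² = (0.394)² = 0.155236
Numerator = 0.733 − 0.1552 = 0.5778; denominator = 1 − 0.1552 = 0.8448
φ_{22} = 0.5778 / 0.8448 = 0.684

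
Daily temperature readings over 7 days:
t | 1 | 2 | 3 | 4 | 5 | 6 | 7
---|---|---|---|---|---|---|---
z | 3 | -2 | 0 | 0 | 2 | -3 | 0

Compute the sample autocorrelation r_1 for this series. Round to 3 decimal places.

-0.462

Mean z̄ = (3 − 2 + 0 + 0 + 2 − 3 + 0)/7 = 0.0000
Deviations from mean: 3.0000, -2.0000, 0.0000, 0.0000, 2.0000, -3.0000, 0.0000
Σ(z_t−z̄)(z_{t+1}−z̄) = (-6.0000) + (0.0000) + (0.0000) + (0.0000) + (-6.0000) + (0.0000) = -12.0000
Denominator Σ(z_t−z̄)² = 26.0000
r_1 = -12.0000 / 26.0000 = -0.462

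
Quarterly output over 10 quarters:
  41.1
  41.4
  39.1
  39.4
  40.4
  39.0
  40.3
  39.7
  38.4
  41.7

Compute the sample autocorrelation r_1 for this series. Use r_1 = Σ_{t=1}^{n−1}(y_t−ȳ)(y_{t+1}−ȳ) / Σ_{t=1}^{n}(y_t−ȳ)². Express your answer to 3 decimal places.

-0.210

Mean ȳ = (41.1 + 41.4 + 39.1 + 39.4 + 40.4 + 39.0 + 40.3 + 39.7 + 38.4 + 41.7)/10 = 40.0500
Numerator Σ_{t=1}^{9}(y_t−ȳ)(y_{t+1}−ȳ) = -2.3375
Denominator Σ(y_t−ȳ)² = 11.1050
r_1 = -2.3375 / 11.1050 = -0.210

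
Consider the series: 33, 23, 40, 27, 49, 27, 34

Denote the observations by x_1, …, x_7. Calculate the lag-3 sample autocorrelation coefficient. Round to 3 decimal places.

-0.433

Mean x̄ = (33 + 23 + 40 + 27 + 49 + 27 + 34)/7 = 33.2857
Deviations from mean: -0.2857, -10.2857, 6.7143, -6.2857, 15.7143, -6.2857, 0.7143
Numerator Σ_{t=1}^{4}(x_t−x̄)(x_{t+3}−x̄) = -206.5306
Denominator Σ(x_t−x̄)² = 477.4286
r_3 = -206.5306 / 477.4286 = -0.433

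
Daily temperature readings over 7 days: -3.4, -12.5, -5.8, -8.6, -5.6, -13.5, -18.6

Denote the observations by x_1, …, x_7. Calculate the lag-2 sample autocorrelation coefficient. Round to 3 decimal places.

-0.018

Mean x̄ = (-3.4 − 12.5 − 5.8 − 8.6 − 5.6 − 13.5 − 18.6)/7 = -9.7143
Σ(x_t−x̄)(x_{t+2}−x̄) = (24.7159) + (-3.1041) + (16.1045) + (-4.2184) + (-36.5584) = -3.0604
Denominator Σ(x_t−x̄)² = 174.4086
r_2 = -3.0604 / 174.4086 = -0.018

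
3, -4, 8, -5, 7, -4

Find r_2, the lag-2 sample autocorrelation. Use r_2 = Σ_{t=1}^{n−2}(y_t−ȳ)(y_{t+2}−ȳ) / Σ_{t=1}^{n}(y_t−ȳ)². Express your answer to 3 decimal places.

0.664

Mean ȳ = (3 − 4 + 8 − 5 + 7 − 4)/6 = 0.8333
Deviations from mean: 2.1667, -4.8333, 7.1667, -5.8333, 6.1667, -4.8333
Numerator Σ_{t=1}^{4}(y_t−ȳ)(y_{t+2}−ȳ) = 116.1111
Denominator Σ(y_t−ȳ)² = 174.8333
r_2 = 116.1111 / 174.8333 = 0.664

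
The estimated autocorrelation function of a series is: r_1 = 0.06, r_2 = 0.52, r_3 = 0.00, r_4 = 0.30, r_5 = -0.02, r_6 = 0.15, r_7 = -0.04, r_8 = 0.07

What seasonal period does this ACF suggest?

The largest autocorrelation is r_2 = 0.52, with weaker echoes at lags 4 (0.30) and 6 (0.15); the remaining lags stay at or below 0.07.
The dominant spike at lag 2 indicates a seasonal period of 2.

2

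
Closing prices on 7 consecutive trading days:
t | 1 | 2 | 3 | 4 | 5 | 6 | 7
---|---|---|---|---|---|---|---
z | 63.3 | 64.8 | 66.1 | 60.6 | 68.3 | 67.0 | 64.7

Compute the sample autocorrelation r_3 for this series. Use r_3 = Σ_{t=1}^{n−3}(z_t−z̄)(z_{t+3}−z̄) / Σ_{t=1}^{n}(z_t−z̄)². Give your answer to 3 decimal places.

0.265

Mean z̄ = (63.3 + 64.8 + 66.1 + 60.6 + 68.3 + 67.0 + 64.7)/7 = 64.9714
Deviations from mean: -1.6714, -0.1714, 1.1286, -4.3714, 3.3286, 2.0286, -0.2714
Numerator Σ_{t=1}^{4}(z_t−z̄)(z_{t+3}−z̄) = 10.2118
Denominator Σ(z_t−z̄)² = 38.4743
r_3 = 10.2118 / 38.4743 = 0.265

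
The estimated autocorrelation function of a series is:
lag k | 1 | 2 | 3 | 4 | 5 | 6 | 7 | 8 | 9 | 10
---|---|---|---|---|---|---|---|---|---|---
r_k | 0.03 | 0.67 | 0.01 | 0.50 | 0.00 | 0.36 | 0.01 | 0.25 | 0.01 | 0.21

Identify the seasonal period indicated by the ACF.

The largest autocorrelation is r_2 = 0.67, with weaker echoes at lags 4 (0.50), 6 (0.36), 8 (0.25) and 10 (0.21); the remaining lags stay at or below 0.03.
The dominant spike at lag 2 indicates a seasonal period of 2.

2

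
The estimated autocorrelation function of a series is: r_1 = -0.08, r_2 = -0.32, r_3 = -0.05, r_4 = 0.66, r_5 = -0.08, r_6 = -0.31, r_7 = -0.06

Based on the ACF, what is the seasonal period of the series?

4

The largest autocorrelation is r_4 = 0.66; the remaining lags stay at or below -0.05.
The dominant spike at lag 4 indicates a seasonal period of 4.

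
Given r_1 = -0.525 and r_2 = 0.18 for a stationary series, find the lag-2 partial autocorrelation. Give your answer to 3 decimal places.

-0.132

φ_{22} = (r_2 − r_1²) / (1 − r_1²)
r_1² = (-0.525)² = 0.275625
Numerator = 0.18 − 0.2756 = -0.0956; denominator = 1 − 0.2756 = 0.7244
φ_{22} = -0.0956 / 0.7244 = -0.132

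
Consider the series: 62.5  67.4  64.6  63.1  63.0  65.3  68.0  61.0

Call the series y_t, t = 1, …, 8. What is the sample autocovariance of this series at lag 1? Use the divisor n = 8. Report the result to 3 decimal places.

-1.702

Mean ȳ = (62.5 + 67.4 + 64.6 + 63.1 + 63.0 + 65.3 + 68.0 + 61.0)/8 = 64.3625
Deviations: -1.8625, 3.0375, 0.2375, -1.2625, -1.3625, 0.9375, 3.6375, -3.3625
Σ_{t=1}^{7}(y_t−ȳ)(y_{t+1}−ȳ) = -13.6139
γ_1 = -13.6139 / 8 = -1.702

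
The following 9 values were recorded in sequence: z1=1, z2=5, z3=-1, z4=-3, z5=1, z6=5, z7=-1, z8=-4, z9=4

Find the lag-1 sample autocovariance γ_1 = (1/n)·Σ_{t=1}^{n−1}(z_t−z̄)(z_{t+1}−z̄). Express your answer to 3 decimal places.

-1.573

Mean z̄ = (1 + 5 − 1 − 3 + 1 + 5 − 1 − 4 + 4)/9 = 0.7778
Σ_{t=1}^{8}(z_t−z̄)(z_{t+1}−z̄) = -14.1605
γ_1 = -14.1605 / 9 = -1.573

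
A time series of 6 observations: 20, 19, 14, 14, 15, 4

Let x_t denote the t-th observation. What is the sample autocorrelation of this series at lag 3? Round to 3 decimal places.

Mean x̄ = (20 + 19 + 14 + 14 + 15 + 4)/6 = 14.3333
Numerator Σ_{t=1}^{3}(x_t−x̄)(x_{t+3}−x̄) = 4.6667
Denominator Σ(x_t−x̄)² = 161.3333
r_3 = 4.6667 / 161.3333 = 0.029

0.029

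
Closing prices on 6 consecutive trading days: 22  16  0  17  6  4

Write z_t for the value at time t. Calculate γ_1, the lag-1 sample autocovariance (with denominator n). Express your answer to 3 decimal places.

-10.310

Mean z̄ = (22 + 16 + 0 + 17 + 6 + 4)/6 = 10.8333
Deviations: 11.1667, 5.1667, -10.8333, 6.1667, -4.8333, -6.8333
Σ_{t=1}^{5}(z_t−z̄)(z_{t+1}−z̄) = -61.8611
γ_1 = -61.8611 / 6 = -10.310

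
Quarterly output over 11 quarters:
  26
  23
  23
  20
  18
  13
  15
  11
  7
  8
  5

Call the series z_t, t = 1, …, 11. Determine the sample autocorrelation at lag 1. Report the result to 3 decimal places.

Mean z̄ = (26 + 23 + 23 + 20 + 18 + 13 + 15 + 11 + 7 + 8 + 5)/11 = 15.3636
Numerator Σ_{t=1}^{10}(z_t−z̄)(z_{t+1}−z̄) = 357.7769
Denominator Σ(z_t−z̄)² = 514.5455
r_1 = 357.7769 / 514.5455 = 0.695

0.695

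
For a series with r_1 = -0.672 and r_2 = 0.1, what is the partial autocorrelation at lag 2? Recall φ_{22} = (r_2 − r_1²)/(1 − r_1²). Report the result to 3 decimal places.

φ_{22} = (r_2 − r_1²) / (1 − r_1²)
r_1² = (-0.672)² = 0.451584
Numerator = 0.1 − 0.4516 = -0.3516; denominator = 1 − 0.4516 = 0.5484
φ_{22} = -0.3516 / 0.5484 = -0.641

-0.641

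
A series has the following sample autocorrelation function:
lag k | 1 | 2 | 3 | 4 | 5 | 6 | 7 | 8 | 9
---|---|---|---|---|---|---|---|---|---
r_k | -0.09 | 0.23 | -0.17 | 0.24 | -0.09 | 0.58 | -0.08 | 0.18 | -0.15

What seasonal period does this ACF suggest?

6

The largest autocorrelation is r_6 = 0.58; the remaining lags stay at or below 0.24.
The dominant spike at lag 6 indicates a seasonal period of 6.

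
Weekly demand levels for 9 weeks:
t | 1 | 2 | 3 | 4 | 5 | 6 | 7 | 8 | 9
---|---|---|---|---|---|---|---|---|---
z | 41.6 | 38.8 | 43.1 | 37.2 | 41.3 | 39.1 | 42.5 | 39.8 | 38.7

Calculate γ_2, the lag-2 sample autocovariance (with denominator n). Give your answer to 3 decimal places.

Mean z̄ = (41.6 + 38.8 + 43.1 + 37.2 + 41.3 + 39.1 + 42.5 + 39.8 + 38.7)/9 = 40.2333
Σ_{t=1}^{7}(z_t−z̄)(z_{t+2}−z̄) = 14.1944
γ_2 = 14.1944 / 9 = 1.577

1.577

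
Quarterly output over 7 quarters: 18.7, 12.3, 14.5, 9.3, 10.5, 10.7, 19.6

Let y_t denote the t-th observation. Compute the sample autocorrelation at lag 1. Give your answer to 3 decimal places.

Mean ȳ = (18.7 + 12.3 + 14.5 + 9.3 + 10.5 + 10.7 + 19.6)/7 = 13.6571
Deviations from mean: 5.0429, -1.3571, 0.8429, -4.3571, -3.1571, -2.9571, 5.9429
Numerator Σ_{t=1}^{6}(y_t−ȳ)(y_{t+1}−ȳ) = -6.1418
Denominator Σ(y_t−ȳ)² = 100.9971
r_1 = -6.1418 / 100.9971 = -0.061

-0.061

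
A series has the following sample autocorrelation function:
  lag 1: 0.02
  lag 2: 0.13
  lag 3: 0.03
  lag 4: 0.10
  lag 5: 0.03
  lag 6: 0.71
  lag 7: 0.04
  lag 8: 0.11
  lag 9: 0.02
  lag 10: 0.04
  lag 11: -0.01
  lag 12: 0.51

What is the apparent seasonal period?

6

The largest autocorrelation is r_6 = 0.71, with a weaker echo at lag 12 (0.51); the remaining lags stay at or below 0.13.
The dominant spike at lag 6 indicates a seasonal period of 6.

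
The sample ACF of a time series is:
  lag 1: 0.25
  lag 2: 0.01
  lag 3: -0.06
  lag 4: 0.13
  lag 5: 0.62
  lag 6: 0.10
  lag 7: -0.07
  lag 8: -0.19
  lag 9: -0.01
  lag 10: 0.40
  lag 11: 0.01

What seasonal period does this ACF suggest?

5

The largest autocorrelation is r_5 = 0.62, with a weaker echo at lag 10 (0.40); the remaining lags stay at or below 0.25. The elevated value at lag 1 (0.25), dropping to 0.01 at lag 2, reflects decaying short-term dependence rather than seasonality.
The dominant spike at lag 5 indicates a seasonal period of 5.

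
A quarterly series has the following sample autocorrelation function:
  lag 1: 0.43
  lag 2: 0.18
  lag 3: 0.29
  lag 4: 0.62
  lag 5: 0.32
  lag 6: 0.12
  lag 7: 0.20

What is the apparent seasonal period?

The largest autocorrelation is r_4 = 0.62; the remaining lags stay at or below 0.43. The elevated value at lag 1 (0.43), dropping to 0.18 at lag 2, reflects decaying short-term dependence rather than seasonality.
The dominant spike at lag 4 indicates a seasonal period of 4.

4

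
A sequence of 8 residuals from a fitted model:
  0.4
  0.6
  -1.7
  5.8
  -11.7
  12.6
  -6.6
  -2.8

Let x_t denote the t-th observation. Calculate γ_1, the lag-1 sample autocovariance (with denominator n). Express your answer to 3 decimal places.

Mean x̄ = (0.4 + 0.6 − 1.7 + 5.8 − 11.7 + 12.6 − 6.6 − 2.8)/8 = -0.4250
Σ_{t=1}^{7}(x_t−x̄)(x_{t+1}−x̄) = -291.2056
γ_1 = -291.2056 / 8 = -36.401

-36.401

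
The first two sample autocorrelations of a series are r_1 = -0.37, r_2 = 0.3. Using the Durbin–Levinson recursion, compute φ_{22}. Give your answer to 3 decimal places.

0.189

φ_{22} = (r_2 − r_1²) / (1 − r_1²)
r_1² = (-0.37)² = 0.1369
Numerator = 0.3 − 0.1369 = 0.1631; denominator = 1 − 0.1369 = 0.8631
φ_{22} = 0.1631 / 0.8631 = 0.189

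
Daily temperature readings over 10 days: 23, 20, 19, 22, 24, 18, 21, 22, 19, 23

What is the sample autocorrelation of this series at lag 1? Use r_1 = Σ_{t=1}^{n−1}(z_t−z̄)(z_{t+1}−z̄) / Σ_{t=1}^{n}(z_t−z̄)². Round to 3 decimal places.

Mean z̄ = (23 + 20 + 19 + 22 + 24 + 18 + 21 + 22 + 19 + 23)/10 = 21.1000
Numerator Σ_{t=1}^{9}(z_t−z̄)(z_{t+1}−z̄) = -13.7100
Denominator Σ(z_t−z̄)² = 36.9000
r_1 = -13.7100 / 36.9000 = -0.372

-0.372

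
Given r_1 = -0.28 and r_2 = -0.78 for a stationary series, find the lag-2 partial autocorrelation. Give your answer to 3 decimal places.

φ_{22} = (r_2 − r_1²) / (1 − r_1²)
r_1² = (-0.28)² = 0.0784
Numerator = -0.78 − 0.0784 = -0.8584; denominator = 1 − 0.0784 = 0.9216
φ_{22} = -0.8584 / 0.9216 = -0.931

-0.931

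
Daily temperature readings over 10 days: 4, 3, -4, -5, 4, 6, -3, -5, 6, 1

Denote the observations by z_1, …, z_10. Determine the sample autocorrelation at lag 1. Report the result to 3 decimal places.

Mean z̄ = (4 + 3 − 4 − 5 + 4 + 6 − 3 − 5 + 6 + 1)/10 = 0.7000
Numerator Σ_{t=1}^{9}(z_t−z̄)(z_{t+1}−z̄) = -4.8900
Denominator Σ(z_t−z̄)² = 184.1000
r_1 = -4.8900 / 184.1000 = -0.027

-0.027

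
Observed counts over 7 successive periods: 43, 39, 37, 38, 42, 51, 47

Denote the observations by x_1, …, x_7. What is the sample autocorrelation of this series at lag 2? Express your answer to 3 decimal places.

-0.164

Mean x̄ = (43 + 39 + 37 + 38 + 42 + 51 + 47)/7 = 42.4286
Numerator Σ_{t=1}^{5}(x_t−x̄)(x_{t+2}−x̄) = -25.5102
Denominator Σ(x_t−x̄)² = 155.7143
r_2 = -25.5102 / 155.7143 = -0.164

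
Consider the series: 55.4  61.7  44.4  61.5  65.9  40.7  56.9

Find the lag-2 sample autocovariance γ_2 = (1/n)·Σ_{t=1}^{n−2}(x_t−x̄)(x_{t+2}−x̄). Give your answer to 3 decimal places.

-21.431

Mean x̄ = (55.4 + 61.7 + 44.4 + 61.5 + 65.9 + 40.7 + 56.9)/7 = 55.2143
Σ_{t=1}^{5}(x_t−x̄)(x_{t+2}−x̄) = -150.0190
γ_2 = -150.0190 / 7 = -21.431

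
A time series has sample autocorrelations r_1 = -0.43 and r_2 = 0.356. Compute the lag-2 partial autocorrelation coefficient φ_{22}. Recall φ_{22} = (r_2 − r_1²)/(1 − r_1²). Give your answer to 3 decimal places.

φ_{22} = (r_2 − r_1²) / (1 − r_1²)
r_1² = (-0.43)² = 0.1849
Numerator = 0.356 − 0.1849 = 0.1711; denominator = 1 − 0.1849 = 0.8151
φ_{22} = 0.1711 / 0.8151 = 0.210

0.210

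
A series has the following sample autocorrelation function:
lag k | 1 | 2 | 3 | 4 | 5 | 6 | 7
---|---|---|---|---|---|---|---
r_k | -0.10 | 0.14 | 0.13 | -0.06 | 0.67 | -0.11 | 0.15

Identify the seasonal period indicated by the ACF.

5

The largest autocorrelation is r_5 = 0.67; the remaining lags stay at or below 0.15.
The dominant spike at lag 5 indicates a seasonal period of 5.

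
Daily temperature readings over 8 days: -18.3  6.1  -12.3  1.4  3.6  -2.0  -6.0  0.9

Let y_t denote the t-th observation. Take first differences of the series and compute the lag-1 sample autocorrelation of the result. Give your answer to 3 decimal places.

-0.567

First differences Δy: 24.4, -18.4, 13.7, 2.2, -5.6, -4.0, 6.9
Mean of differences = 2.7429
Numerator Σ(Δy_t−Δȳ)(Δy_{t+1}−Δȳ) = -662.7547
Denominator Σ(Δy_t−Δȳ)² = 1168.7571
r_1(Δy) = -662.7547 / 1168.7571 = -0.567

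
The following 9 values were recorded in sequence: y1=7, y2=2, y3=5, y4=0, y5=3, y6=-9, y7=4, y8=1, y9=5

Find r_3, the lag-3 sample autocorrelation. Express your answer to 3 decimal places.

-0.466

Mean ȳ = (7 + 2 + 5 + 0 + 3 − 9 + 4 + 1 + 5)/9 = 2.0000
Numerator Σ_{t=1}^{6}(y_t−ȳ)(y_{t+3}−ȳ) = -81.0000
Denominator Σ(y_t−ȳ)² = 174.0000
r_3 = -81.0000 / 174.0000 = -0.466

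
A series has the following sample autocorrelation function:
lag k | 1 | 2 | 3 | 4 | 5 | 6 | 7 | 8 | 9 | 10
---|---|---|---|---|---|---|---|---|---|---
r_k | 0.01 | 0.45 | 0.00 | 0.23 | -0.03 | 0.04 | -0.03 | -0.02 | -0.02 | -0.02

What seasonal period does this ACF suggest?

The largest autocorrelation is r_2 = 0.45, with a weaker echo at lag 4 (0.23); the remaining lags stay at or below 0.04.
The dominant spike at lag 2 indicates a seasonal period of 2.

2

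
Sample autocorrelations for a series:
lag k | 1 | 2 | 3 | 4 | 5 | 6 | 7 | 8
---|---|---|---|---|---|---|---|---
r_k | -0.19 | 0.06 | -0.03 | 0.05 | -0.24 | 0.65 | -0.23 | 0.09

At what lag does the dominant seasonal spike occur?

6

The largest autocorrelation is r_6 = 0.65; the remaining lags stay at or below 0.09.
The dominant spike at lag 6 indicates a seasonal period of 6.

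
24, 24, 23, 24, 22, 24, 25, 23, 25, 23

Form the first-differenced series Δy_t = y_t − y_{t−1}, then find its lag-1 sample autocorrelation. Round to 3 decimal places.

-0.651

First differences Δy: 0, -1, 1, -2, 2, 1, -2, 2, -2
Mean of differences = -0.1111
Numerator Σ(Δy_t−Δȳ)(Δy_{t+1}−Δȳ) = -14.9012
Denominator Σ(Δy_t−Δȳ)² = 22.8889
r_1(Δy) = -14.9012 / 22.8889 = -0.651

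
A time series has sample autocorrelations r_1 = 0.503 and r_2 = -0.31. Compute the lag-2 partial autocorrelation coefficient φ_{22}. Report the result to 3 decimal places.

φ_{22} = (r_2 − r_1²) / (1 − r_1²)
r_1² = (0.503)² = 0.253009
Numerator = -0.31 − 0.2530 = -0.5630; denominator = 1 − 0.2530 = 0.7470
φ_{22} = -0.5630 / 0.7470 = -0.754

-0.754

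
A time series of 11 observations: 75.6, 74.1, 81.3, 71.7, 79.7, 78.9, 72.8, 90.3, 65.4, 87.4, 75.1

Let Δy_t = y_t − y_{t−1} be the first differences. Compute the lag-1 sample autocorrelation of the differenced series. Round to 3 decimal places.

First differences Δy: -1.5, 7.2, -9.6, 8.0, -0.8, -6.1, 17.5, -24.9, 22.0, -12.3
Mean of differences = -0.0500
Numerator Σ(Δy_t−Δȳ)(Δy_{t+1}−Δȳ) = -1518.4775
Denominator Σ(Δy_t−Δȳ)² = 1809.6250
r_1(Δy) = -1518.4775 / 1809.6250 = -0.839

-0.839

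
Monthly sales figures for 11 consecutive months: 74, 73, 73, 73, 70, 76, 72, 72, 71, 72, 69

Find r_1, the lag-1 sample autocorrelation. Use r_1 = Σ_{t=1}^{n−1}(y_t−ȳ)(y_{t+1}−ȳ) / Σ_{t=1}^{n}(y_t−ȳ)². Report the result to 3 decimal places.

Mean ȳ = (74 + 73 + 73 + 73 + 70 + 76 + 72 + 72 + 71 + 72 + 69)/11 = 72.2727
Numerator Σ_{t=1}^{10}(y_t−ȳ)(y_{t+1}−ȳ) = -7.1653
Denominator Σ(y_t−ȳ)² = 36.1818
r_1 = -7.1653 / 36.1818 = -0.198

-0.198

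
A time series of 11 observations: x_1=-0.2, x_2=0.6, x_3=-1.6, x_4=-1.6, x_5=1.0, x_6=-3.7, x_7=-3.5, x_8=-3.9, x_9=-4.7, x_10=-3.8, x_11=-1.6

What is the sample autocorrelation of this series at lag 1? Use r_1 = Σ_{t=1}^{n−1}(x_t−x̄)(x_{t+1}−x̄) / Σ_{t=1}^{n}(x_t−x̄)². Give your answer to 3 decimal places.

Mean x̄ = (-0.2 + 0.6 − 1.6 − 1.6 + 1.0 − 3.7 − 3.5 − 3.9 − 4.7 − 3.8 − 1.6)/11 = -2.0909
Numerator Σ_{t=1}^{10}(x_t−x̄)(x_{t+1}−x̄) = 16.3508
Denominator Σ(x_t−x̄)² = 38.6691
r_1 = 16.3508 / 38.6691 = 0.423

0.423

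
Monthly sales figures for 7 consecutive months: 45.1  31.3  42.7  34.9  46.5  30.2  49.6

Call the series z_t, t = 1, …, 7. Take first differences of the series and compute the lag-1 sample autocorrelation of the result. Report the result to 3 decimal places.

First differences Δz: -13.8, 11.4, -7.8, 11.6, -16.3, 19.4
Mean of differences = 0.7500
Numerator Σ(Δz_t−Δz̄)(Δz_{t+1}−Δz̄) = -841.7575
Denominator Σ(Δz_t−Δz̄)² = 1154.4750
r_1(Δz) = -841.7575 / 1154.4750 = -0.729

-0.729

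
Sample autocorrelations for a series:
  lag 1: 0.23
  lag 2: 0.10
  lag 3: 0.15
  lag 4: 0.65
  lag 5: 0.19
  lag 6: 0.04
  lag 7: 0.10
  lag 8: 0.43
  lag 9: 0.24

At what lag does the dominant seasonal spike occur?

4

The largest autocorrelation is r_4 = 0.65, with a weaker echo at lag 8 (0.43); the remaining lags stay at or below 0.24.
The dominant spike at lag 4 indicates a seasonal period of 4.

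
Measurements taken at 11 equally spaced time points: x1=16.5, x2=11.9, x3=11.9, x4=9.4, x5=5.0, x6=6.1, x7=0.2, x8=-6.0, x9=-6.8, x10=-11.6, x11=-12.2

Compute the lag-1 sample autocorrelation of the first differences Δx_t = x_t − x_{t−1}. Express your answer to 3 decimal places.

First differences Δx: -4.6, 0.0, -2.5, -4.4, 1.1, -5.9, -6.2, -0.8, -4.8, -0.6
Mean of differences = -2.8700
Numerator Σ(Δx_t−Δx̄)(Δx_{t+1}−Δx̄) = -27.7519
Denominator Σ(Δx_t−Δx̄)² = 62.9010
r_1(Δx) = -27.7519 / 62.9010 = -0.441

-0.441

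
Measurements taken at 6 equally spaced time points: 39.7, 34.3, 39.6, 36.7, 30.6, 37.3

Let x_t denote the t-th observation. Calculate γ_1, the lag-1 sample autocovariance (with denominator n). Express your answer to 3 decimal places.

Mean x̄ = (39.7 + 34.3 + 39.6 + 36.7 + 30.6 + 37.3)/6 = 36.3667
Σ_{t=1}^{5}(x_t−x̄)(x_{t+1}−x̄) = -19.7978
γ_1 = -19.7978 / 6 = -3.300

-3.300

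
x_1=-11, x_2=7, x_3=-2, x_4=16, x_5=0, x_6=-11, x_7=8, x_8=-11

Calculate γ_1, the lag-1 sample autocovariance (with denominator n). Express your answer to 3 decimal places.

-36.281

Mean x̄ = (-11 + 7 − 2 + 16 + 0 − 11 + 8 − 11)/8 = -0.5000
Deviations: -10.5000, 7.5000, -1.5000, 16.5000, 0.5000, -10.5000, 8.5000, -10.5000
Σ_{t=1}^{7}(x_t−x̄)(x_{t+1}−x̄) = -290.2500
γ_1 = -290.2500 / 8 = -36.281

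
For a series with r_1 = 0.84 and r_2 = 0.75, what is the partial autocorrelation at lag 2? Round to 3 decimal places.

φ_{22} = (r_2 − r_1²) / (1 − r_1²)
r_1² = (0.84)² = 0.7056
Numerator = 0.75 − 0.7056 = 0.0444; denominator = 1 − 0.7056 = 0.2944
φ_{22} = 0.0444 / 0.2944 = 0.151

0.151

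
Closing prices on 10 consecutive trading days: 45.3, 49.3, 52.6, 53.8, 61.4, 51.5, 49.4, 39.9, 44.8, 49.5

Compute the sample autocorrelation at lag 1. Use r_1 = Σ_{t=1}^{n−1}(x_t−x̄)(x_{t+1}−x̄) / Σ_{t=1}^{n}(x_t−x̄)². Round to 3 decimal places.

Mean x̄ = (45.3 + 49.3 + 52.6 + 53.8 + 61.4 + 51.5 + 49.4 + 39.9 + 44.8 + 49.5)/10 = 49.7500
Numerator Σ_{t=1}^{9}(x_t−x̄)(x_{t+1}−x̄) = 132.6625
Denominator Σ(x_t−x̄)² = 305.0250
r_1 = 132.6625 / 305.0250 = 0.435

0.435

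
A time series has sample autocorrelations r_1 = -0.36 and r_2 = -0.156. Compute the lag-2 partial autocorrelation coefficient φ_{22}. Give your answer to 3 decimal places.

φ_{22} = (r_2 − r_1²) / (1 − r_1²)
r_1² = (-0.36)² = 0.1296
Numerator = -0.156 − 0.1296 = -0.2856; denominator = 1 − 0.1296 = 0.8704
φ_{22} = -0.2856 / 0.8704 = -0.328

-0.328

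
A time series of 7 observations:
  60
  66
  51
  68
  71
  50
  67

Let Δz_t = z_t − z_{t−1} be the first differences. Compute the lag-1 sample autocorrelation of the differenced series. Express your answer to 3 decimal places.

First differences Δz: 6, -15, 17, 3, -21, 17
Mean of differences = 1.1667
Numerator Σ(Δz_t−Δz̄)(Δz_{t+1}−Δz̄) = -696.6944
Denominator Σ(Δz_t−Δz̄)² = 1280.8333
r_1(Δz) = -696.6944 / 1280.8333 = -0.544

-0.544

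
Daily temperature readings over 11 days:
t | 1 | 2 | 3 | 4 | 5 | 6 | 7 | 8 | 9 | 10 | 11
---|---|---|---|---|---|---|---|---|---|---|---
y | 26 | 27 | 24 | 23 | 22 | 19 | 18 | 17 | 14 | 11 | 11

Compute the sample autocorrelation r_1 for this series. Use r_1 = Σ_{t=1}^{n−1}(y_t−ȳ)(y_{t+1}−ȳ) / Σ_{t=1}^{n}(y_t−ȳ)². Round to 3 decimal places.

Mean ȳ = (26 + 27 + 24 + 23 + 22 + 19 + 18 + 17 + 14 + 11 + 11)/11 = 19.2727
Numerator Σ_{t=1}^{10}(y_t−ȳ)(y_{t+1}−ȳ) = 242.8347
Denominator Σ(y_t−ȳ)² = 320.1818
r_1 = 242.8347 / 320.1818 = 0.758

0.758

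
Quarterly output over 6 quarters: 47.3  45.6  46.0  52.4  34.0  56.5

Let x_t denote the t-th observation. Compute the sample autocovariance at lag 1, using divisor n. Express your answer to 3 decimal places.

-33.076

Mean x̄ = (47.3 + 45.6 + 46.0 + 52.4 + 34.0 + 56.5)/6 = 46.9667
Deviations: 0.3333, -1.3667, -0.9667, 5.4333, -12.9667, 9.5333
Σ_{t=1}^{5}(x_t−x̄)(x_{t+1}−x̄) = -198.4544
γ_1 = -198.4544 / 6 = -33.076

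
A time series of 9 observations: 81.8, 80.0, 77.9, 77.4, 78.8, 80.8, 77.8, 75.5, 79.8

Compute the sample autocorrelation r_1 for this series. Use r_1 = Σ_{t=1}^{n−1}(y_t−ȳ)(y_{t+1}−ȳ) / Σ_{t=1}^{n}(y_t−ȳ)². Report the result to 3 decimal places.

Mean ȳ = (81.8 + 80.0 + 77.9 + 77.4 + 78.8 + 80.8 + 77.8 + 75.5 + 79.8)/9 = 78.8667
Numerator Σ_{t=1}^{8}(y_t−ȳ)(y_{t+1}−ȳ) = 2.0022
Denominator Σ(y_t−ȳ)² = 30.0600
r_1 = 2.0022 / 30.0600 = 0.067

0.067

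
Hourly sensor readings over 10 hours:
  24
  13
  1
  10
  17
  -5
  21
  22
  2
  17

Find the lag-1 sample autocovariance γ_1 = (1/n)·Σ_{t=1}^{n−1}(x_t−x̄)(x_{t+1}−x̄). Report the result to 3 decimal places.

Mean x̄ = (24 + 13 + 1 + 10 + 17 − 5 + 21 + 22 + 2 + 17)/10 = 12.2000
Σ_{t=1}^{9}(x_t−x̄)(x_{t+1}−x̄) = -282.0400
γ_1 = -282.0400 / 10 = -28.204

-28.204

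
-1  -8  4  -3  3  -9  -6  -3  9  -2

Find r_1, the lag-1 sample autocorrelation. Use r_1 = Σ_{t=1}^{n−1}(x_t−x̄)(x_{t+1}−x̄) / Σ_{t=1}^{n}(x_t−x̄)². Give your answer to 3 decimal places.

-0.240

Mean x̄ = (-1 − 8 + 4 − 3 + 3 − 9 − 6 − 3 + 9 − 2)/10 = -1.6000
Numerator Σ_{t=1}^{9}(x_t−x̄)(x_{t+1}−x̄) = -68.3600
Denominator Σ(x_t−x̄)² = 284.4000
r_1 = -68.3600 / 284.4000 = -0.240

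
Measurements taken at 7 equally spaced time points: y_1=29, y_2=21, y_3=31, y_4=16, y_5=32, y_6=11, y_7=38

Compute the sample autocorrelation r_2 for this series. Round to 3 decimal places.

0.564

Mean ȳ = (29 + 21 + 31 + 16 + 32 + 11 + 38)/7 = 25.4286
Deviations from mean: 3.5714, -4.4286, 5.5714, -9.4286, 6.5714, -14.4286, 12.5714
Numerator Σ_{t=1}^{5}(y_t−ȳ)(y_{t+2}−ȳ) = 316.9184
Denominator Σ(y_t−ȳ)² = 561.7143
r_2 = 316.9184 / 561.7143 = 0.564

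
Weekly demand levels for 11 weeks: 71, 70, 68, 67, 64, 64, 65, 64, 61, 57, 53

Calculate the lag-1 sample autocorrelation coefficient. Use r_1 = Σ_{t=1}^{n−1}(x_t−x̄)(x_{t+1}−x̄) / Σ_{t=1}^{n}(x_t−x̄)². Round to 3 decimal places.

Mean x̄ = (71 + 70 + 68 + 67 + 64 + 64 + 65 + 64 + 61 + 57 + 53)/11 = 64.0000
Numerator Σ_{t=1}^{10}(x_t−x̄)(x_{t+1}−x̄) = 176.0000
Denominator Σ(x_t−x̄)² = 290.0000
r_1 = 176.0000 / 290.0000 = 0.607

0.607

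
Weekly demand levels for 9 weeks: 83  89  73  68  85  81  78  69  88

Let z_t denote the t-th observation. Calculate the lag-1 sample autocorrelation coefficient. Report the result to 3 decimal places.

Mean z̄ = (83 + 89 + 73 + 68 + 85 + 81 + 78 + 69 + 88)/9 = 79.3333
Numerator Σ_{t=1}^{8}(z_t−z̄)(z_{t+1}−z̄) = -86.7778
Denominator Σ(z_t−z̄)² = 494.0000
r_1 = -86.7778 / 494.0000 = -0.176

-0.176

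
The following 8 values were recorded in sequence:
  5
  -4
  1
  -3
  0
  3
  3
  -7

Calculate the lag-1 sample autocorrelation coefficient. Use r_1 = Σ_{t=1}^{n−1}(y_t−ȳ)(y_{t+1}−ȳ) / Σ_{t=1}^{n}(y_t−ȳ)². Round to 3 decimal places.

-0.332

Mean ȳ = (5 − 4 + 1 − 3 + 0 + 3 + 3 − 7)/8 = -0.2500
Deviations from mean: 5.2500, -3.7500, 1.2500, -2.7500, 0.2500, 3.2500, 3.2500, -6.7500
Σ(y_t−ȳ)(y_{t+1}−ȳ) = (-19.6875) + (-4.6875) + (-3.4375) + (-0.6875) + (0.8125) + (10.5625) + (-21.9375) = -39.0625
Denominator Σ(y_t−ȳ)² = 117.5000
r_1 = -39.0625 / 117.5000 = -0.332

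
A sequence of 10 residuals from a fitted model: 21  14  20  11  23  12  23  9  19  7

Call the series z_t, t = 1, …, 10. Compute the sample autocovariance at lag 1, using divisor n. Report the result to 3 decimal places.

Mean z̄ = (21 + 14 + 20 + 11 + 23 + 12 + 23 + 9 + 19 + 7)/10 = 15.9000
Σ_{t=1}^{9}(z_t−z̄)(z_{t+1}−z̄) = -225.7100
γ_1 = -225.7100 / 10 = -22.571

-22.571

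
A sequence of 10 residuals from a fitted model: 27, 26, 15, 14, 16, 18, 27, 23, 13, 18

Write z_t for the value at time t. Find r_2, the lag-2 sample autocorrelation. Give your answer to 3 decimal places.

Mean z̄ = (27 + 26 + 15 + 14 + 16 + 18 + 27 + 23 + 13 + 18)/10 = 19.7000
Numerator Σ_{t=1}^{8}(z_t−z̄)(z_{t+2}−z̄) = -130.2800
Denominator Σ(z_t−z̄)² = 276.1000
r_2 = -130.2800 / 276.1000 = -0.472

-0.472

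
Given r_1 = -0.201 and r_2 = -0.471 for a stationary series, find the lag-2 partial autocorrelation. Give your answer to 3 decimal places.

φ_{22} = (r_2 − r_1²) / (1 − r_1²)
r_1² = (-0.201)² = 0.040401
Numerator = -0.471 − 0.0404 = -0.5114; denominator = 1 − 0.0404 = 0.9596
φ_{22} = -0.5114 / 0.9596 = -0.533

-0.533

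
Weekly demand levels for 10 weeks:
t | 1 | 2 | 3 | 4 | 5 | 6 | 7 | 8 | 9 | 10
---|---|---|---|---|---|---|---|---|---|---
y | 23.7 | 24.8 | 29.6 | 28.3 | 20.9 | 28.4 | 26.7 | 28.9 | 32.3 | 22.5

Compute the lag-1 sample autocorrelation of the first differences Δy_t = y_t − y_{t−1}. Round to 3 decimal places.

First differences Δy: 1.1, 4.8, -1.3, -7.4, 7.5, -1.7, 2.2, 3.4, -9.8
Mean of differences = -0.1333
Numerator Σ(Δy_t−Δȳ)(Δy_{t+1}−Δȳ) = -88.1878
Denominator Σ(Δy_t−Δȳ)² = 252.1200
r_1(Δy) = -88.1878 / 252.1200 = -0.350

-0.350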